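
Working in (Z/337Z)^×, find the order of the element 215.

By Lagrange's theorem, ord_337(215) divides φ(337) = 337 − 1 = 336 = 2^4 · 3 · 7.
Divisors of 336: 1, 2, 3, 4, 6, 7, 8, 12, 14, 16, 21, 24, 28, 42, 48, 56, 84, 112, 168, 336.
Test each divisor d:
215^1 ≡ 215
215^2 ≡ 56
215^3 ≡ 245
215^4 ≡ 103
215^6 ≡ 39
215^7 ≡ 297
215^8 ≡ 162
215^12 ≡ 173
215^14 ≡ 252
215^16 ≡ 295
215^21 ≡ 30
215^24 ≡ 273
215^28 ≡ 148
215^42 ≡ 226
215^48 ≡ 52
215^56 ≡ 336
215^84 ≡ 189
215^112 ≡ 1
So ord_337(215) = 112.

112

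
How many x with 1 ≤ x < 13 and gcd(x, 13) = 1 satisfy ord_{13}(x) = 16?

0

φ(13) = 13 − 1 = 12 = 2^2 · 3.
In a cyclic group of order 12, there are φ(d) elements of order d for each divisor d of 12, and zero for non-divisors.
Since 16 ∤ 12, the count is 0.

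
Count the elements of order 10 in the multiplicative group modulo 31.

4

φ(31) = 31 − 1 = 30 = 2 · 3 · 5.
(Z/31Z)^× is cyclic (|G| = 30); a cyclic group of order m has exactly φ(d) elements of each order d | m, and none otherwise.
10 = 2 · 5 divides 30, and φ(10) = 4.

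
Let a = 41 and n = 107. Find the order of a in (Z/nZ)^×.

53

ord(41) | φ(107) = 107 − 1 = 106 = 2 · 53.
Divisors of 106: 1, 2, 53, 106.
Evaluate successive powers at the divisors of 106:
41^1 ≡ 41 (mod 107)
41^2 ≡ 76 (mod 107)
41^53 ≡ 1 (mod 107) ✓
Therefore the multiplicative order of 41 modulo 107 is 53.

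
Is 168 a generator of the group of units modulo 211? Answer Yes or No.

φ(211) = 211 − 1 = 210 = 2 · 3 · 5 · 7.
168 is a primitive root mod 211 iff 168^(φ(211)/q) ≢ 1 for every prime q | φ(211), i.e. q ∈ {2, 3, 5, 7}.
168^105 ≡ 210 (mod 211)  [q = 2: ≢ 1 ✓]
168^70 ≡ 14 (mod 211)  [q = 3: ≢ 1 ✓]
168^42 ≡ 1 (mod 211)  [q = 5: ≡ 1 ✗]
168^30 ≡ 144 (mod 211)  [q = 7: ≢ 1 ✓]
The check at q = 5 fails, so 168 generates a proper subgroup.

No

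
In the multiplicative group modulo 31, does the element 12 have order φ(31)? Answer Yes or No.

Yes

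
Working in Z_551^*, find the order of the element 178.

ord(178) | φ(551) = φ(19·29) = (19−1)·(29−1) = 18·28 = 504 = 2^3 · 3^2 · 7.
Divisors of 504: 1, 2, 3, 4, 6, 7, 8, 9, 12, 14, 18, 21, 24, 28, 36, 42, 56, 63, 72, 84, 126, 168, 252, 504.
Check 178^d mod 551 for each divisor in increasing order:
178^1 ≡ 178
178^2 ≡ 277
178^3 ≡ 267
178^4 ≡ 140
178^6 ≡ 210
178^7 ≡ 463
178^8 ≡ 315
178^9 ≡ 419
178^12 ≡ 20
178^14 ≡ 30
178^18 ≡ 343
178^21 ≡ 115
178^24 ≡ 400
178^28 ≡ 349
178^36 ≡ 286
178^42 ≡ 1
So ord_551(178) = 42.

42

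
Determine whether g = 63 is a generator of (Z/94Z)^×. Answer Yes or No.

φ(94) = φ(2)·φ(47) = 1·46 = 46 = 2 · 23.
63 is a primitive root mod 94 iff 63^(φ(94)/q) ≢ 1 for every prime q | φ(94), i.e. q ∈ {2, 23}.
63^23 ≡ 1 (mod 94)  [q = 2: ≡ 1 ✗]
63^2 ≡ 21 (mod 94)  [q = 23: ≢ 1 ✓]
The check at q = 2 fails, so 63 generates a proper subgroup.

No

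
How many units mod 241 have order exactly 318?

0

φ(241) = 241 − 1 = 240 = 2^4 · 3 · 5.
In a cyclic group of order 240, there are φ(d) elements of order d for each divisor d of 240, and zero for non-divisors.
318 does not divide 240, so no element of (Z/241Z)^× has order 318.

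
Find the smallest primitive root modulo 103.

φ(103) = 103 − 1 = 102 = 2 · 3 · 17.
g is a primitive root iff g^(102/q) ≢ 1 (mod 103) for each prime q ∈ {2, 3, 17}.
g = 2: 2^51 ≡ 1 — hits 1, so not a primitive root.
g = 3: 3^51 ≡ 102; 3^34 ≡ 1 — hits 1, so not a primitive root.
g = 4: 4^51 ≡ 1 — hits 1, so not a primitive root.
g = 5: 5^51 ≡ 102; 5^34 ≡ 56; 5^6 ≡ 72 — none is 1, so 5 is a primitive root.
Hence the least primitive root of 103 is 5.

5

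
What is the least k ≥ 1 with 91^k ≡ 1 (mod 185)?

36

Since 91 ∈ (Z/185Z)^×, its order divides φ(185) = φ(5·37) = (5−1)·(37−1) = 4·36 = 144 = 2^4 · 3^2.
Divisors of 144: 1, 2, 3, 4, 6, 8, 9, 12, 16, 18, 24, 36, 48, 72, 144.
Check 91^d mod 185 for each divisor in increasing order:
91^1 ≡ 91 (mod 185)
91^2 ≡ 141 (mod 185)
91^3 ≡ 66 (mod 185)
91^4 ≡ 86 (mod 185)
91^6 ≡ 101 (mod 185)
91^8 ≡ 181 (mod 185)
91^9 ≡ 6 (mod 185)
91^12 ≡ 26 (mod 185)
91^16 ≡ 16 (mod 185)
91^18 ≡ 36 (mod 185)
91^24 ≡ 121 (mod 185)
91^36 ≡ 1 (mod 185) ✓
Hence ord(91) = 36.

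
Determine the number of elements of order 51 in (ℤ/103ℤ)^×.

φ(103) = 103 − 1 = 102 = 2 · 3 · 17.
Since (Z/103Z)^× is cyclic of order 102, the number of elements of order d is φ(d) when d | 102 and 0 otherwise.
51 = 3 · 17 divides 102, and φ(51) = 32.

32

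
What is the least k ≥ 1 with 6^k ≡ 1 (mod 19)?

9

By Lagrange's theorem, ord_19(6) divides φ(19) = 19 − 1 = 18 = 2 · 3^2.
Divisors of 18: 1, 2, 3, 6, 9, 18.
Test each divisor d:
6^1 ≡ 6
6^2 ≡ 17
6^3 ≡ 7
6^6 ≡ 11
6^9 ≡ 1
Therefore the multiplicative order of 6 modulo 19 is 9.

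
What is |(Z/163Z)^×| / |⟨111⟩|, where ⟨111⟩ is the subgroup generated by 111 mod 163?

2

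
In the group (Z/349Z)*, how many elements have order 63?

φ(349) = 349 − 1 = 348 = 2^2 · 3 · 29.
Since (Z/349Z)^× is cyclic of order 348, the number of elements of order d is φ(d) when d | 348 and 0 otherwise.
63 does not divide 348, so no element of (Z/349Z)^× has order 63.

0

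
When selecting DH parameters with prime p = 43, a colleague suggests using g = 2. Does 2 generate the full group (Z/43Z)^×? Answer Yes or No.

No

φ(43) = 43 − 1 = 42 = 2 · 3 · 7.
It suffices to check that the order of 2 is not a proper divisor of 42: compute 2^(42/q) for q ∈ {2, 3, 7}.
2^21 ≡ 42 (mod 43)  [q = 2: ≢ 1 ✓]
2^14 ≡ 1 (mod 43)  [q = 3: ≡ 1 ✗]
2^6 ≡ 21 (mod 43)  [q = 7: ≢ 1 ✓]
Since 2^14 ≡ 1, the order of 2 divides 14 < 42, so 2 is not a primitive root.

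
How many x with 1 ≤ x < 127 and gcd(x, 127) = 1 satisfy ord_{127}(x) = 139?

0

φ(127) = 127 − 1 = 126 = 2 · 3^2 · 7.
(Z/127Z)^× is cyclic (|G| = 126); a cyclic group of order m has exactly φ(d) elements of each order d | m, and none otherwise.
Here 126 is not a multiple of 139, so there are no elements of order 139.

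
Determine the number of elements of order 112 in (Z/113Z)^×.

φ(113) = 113 − 1 = 112 = 2^4 · 7.
Since (Z/113Z)^× is cyclic of order 112, the number of elements of order d is φ(d) when d | 112 and 0 otherwise.
112 = 2^4 · 7 divides 112, and φ(112) = 48.

48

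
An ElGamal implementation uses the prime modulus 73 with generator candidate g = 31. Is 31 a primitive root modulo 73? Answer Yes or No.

φ(73) = 73 − 1 = 72 = 2^3 · 3^2.
Test 31^(72/q) mod 73 for each prime factor q of 72:
31^36 ≡ 72 (mod 73)  [q = 2: ≢ 1 ✓]
31^24 ≡ 64 (mod 73)  [q = 3: ≢ 1 ✓]
Every test exponent gives a nontrivial residue, hence 31 generates the full group.

Yes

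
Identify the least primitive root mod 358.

7

φ(358) = φ(2)·φ(179) = 1·178 = 178 = 2 · 89.
Test candidates g = 2, 3, … against the prime factors q ∈ {2, 89} of φ(358): g is a generator iff g^(178/q) ≢ 1 for every such q.
g = 2: gcd(2, 358) = 2 > 1, not a unit — skip.
g = 3: 3^89 ≡ 1 — hits 1, so not a primitive root.
g = 4: gcd(4, 358) = 2 > 1, not a unit — skip.
g = 5: 5^89 ≡ 1 — hits 1, so not a primitive root.
g = 6: gcd(6, 358) = 2 > 1, not a unit — skip.
g = 7: 7^89 ≡ 357; 7^2 ≡ 49 — none is 1, so 7 is a primitive root.
The smallest primitive root modulo 358 is 7.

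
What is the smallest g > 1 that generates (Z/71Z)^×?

7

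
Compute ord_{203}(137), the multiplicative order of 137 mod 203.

By Lagrange's theorem, ord_203(137) divides φ(203) = φ(7·29) = (7−1)·(29−1) = 6·28 = 168 = 2^3 · 3 · 7.
Divisors of 168: 1, 2, 3, 4, 6, 7, 8, 12, 14, 21, 24, 28, 42, 56, 84, 168.
Test each divisor d:
137^1 ≡ 137
137^2 ≡ 93
137^3 ≡ 155
137^4 ≡ 123
137^6 ≡ 71
137^7 ≡ 186
137^8 ≡ 107
137^12 ≡ 169
137^14 ≡ 86
137^21 ≡ 162
137^24 ≡ 141
137^28 ≡ 88
137^42 ≡ 57
137^56 ≡ 30
137^84 ≡ 1
So ord_203(137) = 84.

84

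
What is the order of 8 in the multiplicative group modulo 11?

10

By Lagrange's theorem, ord_11(8) divides φ(11) = 11 − 1 = 10 = 2 · 5.
Divisors of 10: 1, 2, 5, 10.
Compute 8^d (mod 11) for the divisors d until we hit 1:
8^1 ≡ 8 (mod 11)
8^2 ≡ 9 (mod 11)
8^5 ≡ 10 (mod 11)
8^10 ≡ 1 (mod 11) ✓
The smallest such exponent is 10, so the order of 8 is 10.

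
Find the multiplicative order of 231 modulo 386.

192

ord(231) | φ(386) = φ(2)·φ(193) = 1·192 = 192 = 2^6 · 3.
Divisors of 192: 1, 2, 3, 4, 6, 8, 12, 16, 24, 32, 48, 64, 96, 192.
Check 231^d mod 386 for each divisor in increasing order:
231^1 ≡ 231 (mod 386)
231^2 ≡ 93 (mod 386)
231^3 ≡ 253 (mod 386)
231^4 ≡ 157 (mod 386)
231^6 ≡ 319 (mod 386)
231^8 ≡ 331 (mod 386)
231^12 ≡ 243 (mod 386)
231^16 ≡ 323 (mod 386)
231^24 ≡ 377 (mod 386)
231^32 ≡ 109 (mod 386)
231^48 ≡ 81 (mod 386)
231^64 ≡ 301 (mod 386)
231^96 ≡ 385 (mod 386)
231^192 ≡ 1 (mod 386) ✓
Hence ord(231) = 192.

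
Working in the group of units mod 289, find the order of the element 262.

The order of 262 must divide φ(289) = φ(17^2) = 17·(17−1) = 272 = 2^4 · 17.
Divisors of 272: 1, 2, 4, 8, 16, 17, 34, 68, 136, 272.
Compute 262^d (mod 289) for the divisors d until we hit 1:
262^1 ≡ 262 (mod 289)
262^2 ≡ 151 (mod 289)
262^4 ≡ 259 (mod 289)
262^8 ≡ 33 (mod 289)
262^16 ≡ 222 (mod 289)
262^17 ≡ 75 (mod 289)
262^34 ≡ 134 (mod 289)
262^68 ≡ 38 (mod 289)
262^136 ≡ 288 (mod 289)
262^272 ≡ 1 (mod 289) ✓
Hence ord(262) = 272.

272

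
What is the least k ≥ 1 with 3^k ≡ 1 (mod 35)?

Since 3 ∈ (Z/35Z)^×, its order divides φ(35) = φ(5·7) = (5−1)·(7−1) = 4·6 = 24 = 2^3 · 3.
Divisors of 24: 1, 2, 3, 4, 6, 8, 12, 24.
Evaluate successive powers at the divisors of 24:
3^1 ≡ 3
3^2 ≡ 9
3^3 ≡ 27
3^4 ≡ 11
3^6 ≡ 29
3^8 ≡ 16
3^12 ≡ 1
Therefore the multiplicative order of 3 modulo 35 is 12.

12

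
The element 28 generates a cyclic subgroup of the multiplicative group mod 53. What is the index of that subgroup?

4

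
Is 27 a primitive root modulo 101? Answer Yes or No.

Yes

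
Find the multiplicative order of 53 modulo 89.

44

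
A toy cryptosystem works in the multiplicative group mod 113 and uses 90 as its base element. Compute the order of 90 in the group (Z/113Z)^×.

112

Since 90 ∈ (Z/113Z)^×, its order divides φ(113) = 113 − 1 = 112 = 2^4 · 7.
Divisors of 112: 1, 2, 4, 7, 8, 14, 16, 28, 56, 112.
Evaluate successive powers at the divisors of 112:
90^1 ≡ 90
90^2 ≡ 77
90^4 ≡ 53
90^7 ≡ 40
90^8 ≡ 97
90^14 ≡ 18
90^16 ≡ 30
90^28 ≡ 98
90^56 ≡ 112
90^112 ≡ 1
Hence ord(90) = 112.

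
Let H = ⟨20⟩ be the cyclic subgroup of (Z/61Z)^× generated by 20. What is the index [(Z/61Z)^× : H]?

12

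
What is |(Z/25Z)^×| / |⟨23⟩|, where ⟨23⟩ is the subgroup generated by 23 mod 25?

By Lagrange's theorem, ord_25(23) divides φ(25) = φ(5^2) = 5·(5−1) = 20 = 2^2 · 5.
Divisors of 20: 1, 2, 4, 5, 10, 20.
Evaluate successive powers at the divisors of 20:
23^1 ≡ 23 (mod 25)
23^2 ≡ 4 (mod 25)
23^4 ≡ 16 (mod 25)
23^5 ≡ 18 (mod 25)
23^10 ≡ 24 (mod 25)
23^20 ≡ 1 (mod 25) ✓
So ord_25(23) = 20, hence |⟨23⟩| = 20.
[(Z/25Z)^× : ⟨23⟩] = 20/20 = 1.

1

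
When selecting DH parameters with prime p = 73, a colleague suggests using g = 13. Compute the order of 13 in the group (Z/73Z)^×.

72

The order of 13 must divide φ(73) = 73 − 1 = 72 = 2^3 · 3^2.
Divisors of 72: 1, 2, 3, 4, 6, 8, 9, 12, 18, 24, 36, 72.
Test each divisor d:
13^1 ≡ 13 (mod 73)
13^2 ≡ 23 (mod 73)
13^3 ≡ 7 (mod 73)
13^4 ≡ 18 (mod 73)
13^6 ≡ 49 (mod 73)
13^8 ≡ 32 (mod 73)
13^9 ≡ 51 (mod 73)
13^12 ≡ 65 (mod 73)
13^18 ≡ 46 (mod 73)
13^24 ≡ 64 (mod 73)
13^36 ≡ 72 (mod 73)
13^72 ≡ 1 (mod 73) ✓
Hence ord(13) = 72.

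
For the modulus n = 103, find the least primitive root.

φ(103) = 103 − 1 = 102 = 2 · 3 · 17.
g is a primitive root iff g^(102/q) ≢ 1 (mod 103) for each prime q ∈ {2, 3, 17}.
g = 2: 2^51 ≡ 1 — hits 1, so not a primitive root.
g = 3: 3^51 ≡ 102; 3^34 ≡ 1 — hits 1, so not a primitive root.
g = 4: 4^51 ≡ 1 — hits 1, so not a primitive root.
g = 5: 5^51 ≡ 102; 5^34 ≡ 56; 5^6 ≡ 72 — none is 1, so 5 is a primitive root.
Hence the least primitive root of 103 is 5.

5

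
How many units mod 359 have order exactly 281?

φ(359) = 359 − 1 = 358 = 2 · 179.
(Z/359Z)^× is cyclic (|G| = 358); a cyclic group of order m has exactly φ(d) elements of each order d | m, and none otherwise.
Here 358 is not a multiple of 281, so there are no elements of order 281.

0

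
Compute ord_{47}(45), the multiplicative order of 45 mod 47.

The order of 45 must divide φ(47) = 47 − 1 = 46 = 2 · 23.
Divisors of 46: 1, 2, 23, 46.
Check 45^d mod 47 for each divisor in increasing order:
45^1 ≡ 45 (mod 47)
45^2 ≡ 4 (mod 47)
45^23 ≡ 46 (mod 47)
45^46 ≡ 1 (mod 47) ✓
So ord_47(45) = 46.

46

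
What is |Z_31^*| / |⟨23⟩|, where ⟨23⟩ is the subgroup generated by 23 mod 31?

The order of 23 must divide φ(31) = 31 − 1 = 30 = 2 · 3 · 5.
Divisors of 30: 1, 2, 3, 5, 6, 10, 15, 30.
Evaluate successive powers at the divisors of 30:
23^1 ≡ 23 (mod 31)
23^2 ≡ 2 (mod 31)
23^3 ≡ 15 (mod 31)
23^5 ≡ 30 (mod 31)
23^6 ≡ 8 (mod 31)
23^10 ≡ 1 (mod 31) ✓
Thus |⟨23⟩| = ord(23) = 10.
Index = |(Z/31Z)^×| / |⟨23⟩| = 30 / 10 = 3.

3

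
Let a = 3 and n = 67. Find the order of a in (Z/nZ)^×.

22

By Lagrange's theorem, ord_67(3) divides φ(67) = 67 − 1 = 66 = 2 · 3 · 11.
Divisors of 66: 1, 2, 3, 6, 11, 22, 33, 66.
Check 3^d mod 67 for each divisor in increasing order:
3^1 ≡ 3 (mod 67)
3^2 ≡ 9 (mod 67)
3^3 ≡ 27 (mod 67)
3^6 ≡ 59 (mod 67)
3^11 ≡ 66 (mod 67)
3^22 ≡ 1 (mod 67) ✓
Therefore the multiplicative order of 3 modulo 67 is 22.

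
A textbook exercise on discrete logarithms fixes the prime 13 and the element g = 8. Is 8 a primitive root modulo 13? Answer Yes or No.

No

φ(13) = 13 − 1 = 12 = 2^2 · 3.
8 is a primitive root mod 13 iff 8^(φ(13)/q) ≢ 1 for every prime q | φ(13), i.e. q ∈ {2, 3}.
8^6 ≡ 12 (mod 13)  [q = 2: ≢ 1 ✓]
8^4 ≡ 1 (mod 13)  [q = 3: ≡ 1 ✗]
8^4 ≡ 1 shows ord(8) | 4, strictly less than φ(13); not a primitive root.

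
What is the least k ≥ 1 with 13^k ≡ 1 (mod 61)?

Since 13 ∈ (Z/61Z)^×, its order divides φ(61) = 61 − 1 = 60 = 2^2 · 3 · 5.
Divisors of 60: 1, 2, 3, 4, 5, 6, 10, 12, 15, 20, 30, 60.
Test each divisor d:
13^1 ≡ 13 (mod 61)
13^2 ≡ 47 (mod 61)
13^3 ≡ 1 (mod 61) ✓
Therefore the multiplicative order of 13 modulo 61 is 3.

3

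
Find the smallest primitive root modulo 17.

3

φ(17) = 17 − 1 = 16 = 2^4.
g is a primitive root iff g^(16/q) ≢ 1 (mod 17) for each prime q ∈ {2}.
g = 2: 2^8 ≡ 1 — hits 1, so not a primitive root.
g = 3: 3^8 ≡ 16 — none is 1, so 3 is a primitive root.
Hence the least primitive root of 17 is 3.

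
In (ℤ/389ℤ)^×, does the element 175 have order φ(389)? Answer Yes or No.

No

φ(389) = 389 − 1 = 388 = 2^2 · 97.
175 is a primitive root mod 389 iff 175^(φ(389)/q) ≢ 1 for every prime q | φ(389), i.e. q ∈ {2, 97}.
175^194 ≡ 1 (mod 389)  [q = 2: ≡ 1 ✗]
175^4 ≡ 344 (mod 389)  [q = 97: ≢ 1 ✓]
175^194 ≡ 1 shows ord(175) | 194, strictly less than φ(389); not a primitive root.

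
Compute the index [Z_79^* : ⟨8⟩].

Since 8 ∈ (Z/79Z)^×, its order divides φ(79) = 79 − 1 = 78 = 2 · 3 · 13.
Divisors of 78: 1, 2, 3, 6, 13, 26, 39, 78.
Evaluate successive powers at the divisors of 78:
8^1 ≡ 8
8^2 ≡ 64
8^3 ≡ 38
8^6 ≡ 22
8^13 ≡ 1
So ord_79(8) = 13, hence |⟨8⟩| = 13.
The index is φ(79) / ord(8) = 78 / 13 = 6.

6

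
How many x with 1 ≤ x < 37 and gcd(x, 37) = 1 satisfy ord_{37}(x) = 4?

2

φ(37) = 37 − 1 = 36 = 2^2 · 3^2.
(Z/37Z)^× is cyclic (|G| = 36); a cyclic group of order m has exactly φ(d) elements of each order d | m, and none otherwise.
4 = 2^2 divides 36, and φ(4) = 2.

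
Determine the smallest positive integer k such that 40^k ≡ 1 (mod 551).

The order of 40 must divide φ(551) = φ(19·29) = (19−1)·(29−1) = 18·28 = 504 = 2^3 · 3^2 · 7.
Divisors of 504: 1, 2, 3, 4, 6, 7, 8, 9, 12, 14, 18, 21, 24, 28, 36, 42, 56, 63, 72, 84, 126, 168, 252, 504.
Check 40^d mod 551 for each divisor in increasing order:
40^1 ≡ 40 (mod 551)
40^2 ≡ 498 (mod 551)
40^3 ≡ 84 (mod 551)
40^4 ≡ 54 (mod 551)
40^6 ≡ 444 (mod 551)
40^7 ≡ 128 (mod 551)
40^8 ≡ 161 (mod 551)
40^9 ≡ 379 (mod 551)
40^12 ≡ 429 (mod 551)
40^14 ≡ 405 (mod 551)
40^18 ≡ 381 (mod 551)
40^21 ≡ 46 (mod 551)
40^24 ≡ 7 (mod 551)
40^28 ≡ 378 (mod 551)
40^36 ≡ 248 (mod 551)
40^42 ≡ 463 (mod 551)
40^56 ≡ 175 (mod 551)
40^63 ≡ 360 (mod 551)
40^72 ≡ 343 (mod 551)
40^84 ≡ 30 (mod 551)
40^126 ≡ 115 (mod 551)
40^168 ≡ 349 (mod 551)
40^252 ≡ 1 (mod 551) ✓
The smallest such exponent is 252, so the order of 40 is 252.

252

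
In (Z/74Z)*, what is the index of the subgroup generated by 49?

4

By Lagrange's theorem, ord_74(49) divides φ(74) = φ(2)·φ(37) = 1·36 = 36 = 2^2 · 3^2.
Divisors of 36: 1, 2, 3, 4, 6, 9, 12, 18, 36.
Check 49^d mod 74 for each divisor in increasing order:
49^1 ≡ 49
49^2 ≡ 33
49^3 ≡ 63
49^4 ≡ 53
49^6 ≡ 47
49^9 ≡ 1
Thus |⟨49⟩| = ord(49) = 9.
[(Z/74Z)^× : ⟨49⟩] = 36/9 = 4.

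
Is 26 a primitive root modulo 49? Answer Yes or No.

φ(49) = φ(7^2) = 7·(7−1) = 42 = 2 · 3 · 7.
Test 26^(42/q) mod 49 for each prime factor q of 42:
26^21 ≡ 48 (mod 49)  [q = 2: ≢ 1 ✓]
26^14 ≡ 18 (mod 49)  [q = 3: ≢ 1 ✓]
26^6 ≡ 29 (mod 49)  [q = 7: ≢ 1 ✓]
All checks pass, so 26 has order 42 and is a primitive root modulo 49.

Yes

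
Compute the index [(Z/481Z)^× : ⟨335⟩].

12

Since 335 ∈ (Z/481Z)^×, its order divides φ(481) = φ(13·37) = (13−1)·(37−1) = 12·36 = 432 = 2^4 · 3^3.
Divisors of 432: 1, 2, 3, 4, 6, 8, 9, 12, 16, 18, 24, 27, 36, 48, 54, 72, 108, 144, 216, 432.
Evaluate successive powers at the divisors of 432:
335^1 ≡ 335 (mod 481)
335^2 ≡ 152 (mod 481)
335^3 ≡ 415 (mod 481)
335^4 ≡ 16 (mod 481)
335^6 ≡ 27 (mod 481)
335^8 ≡ 256 (mod 481)
335^9 ≡ 142 (mod 481)
335^12 ≡ 248 (mod 481)
335^16 ≡ 120 (mod 481)
335^18 ≡ 443 (mod 481)
335^24 ≡ 417 (mod 481)
335^27 ≡ 376 (mod 481)
335^36 ≡ 1 (mod 481) ✓
So ord_481(335) = 36, hence |⟨335⟩| = 36.
Index = |(Z/481Z)^×| / |⟨335⟩| = 432 / 36 = 12.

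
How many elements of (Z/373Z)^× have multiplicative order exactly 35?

0

φ(373) = 373 − 1 = 372 = 2^2 · 3 · 31.
Since (Z/373Z)^× is cyclic of order 372, the number of elements of order d is φ(d) when d | 372 and 0 otherwise.
Since 35 ∤ 372, the count is 0.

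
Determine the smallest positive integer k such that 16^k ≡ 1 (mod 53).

By Lagrange's theorem, ord_53(16) divides φ(53) = 53 − 1 = 52 = 2^2 · 13.
Divisors of 52: 1, 2, 4, 13, 26, 52.
Evaluate successive powers at the divisors of 52:
16^1 ≡ 16 (mod 53)
16^2 ≡ 44 (mod 53)
16^4 ≡ 28 (mod 53)
16^13 ≡ 1 (mod 53) ✓
The smallest such exponent is 13, so the order of 16 is 13.

13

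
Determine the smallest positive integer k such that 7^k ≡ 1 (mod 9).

By Lagrange's theorem, ord_9(7) divides φ(9) = φ(3^2) = 3·(3−1) = 6 = 2 · 3.
Divisors of 6: 1, 2, 3, 6.
Test each divisor d:
7^1 ≡ 7 (mod 9)
7^2 ≡ 4 (mod 9)
7^3 ≡ 1 (mod 9) ✓
So ord_9(7) = 3.

3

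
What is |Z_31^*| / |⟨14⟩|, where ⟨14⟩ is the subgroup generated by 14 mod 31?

The order of 14 must divide φ(31) = 31 − 1 = 30 = 2 · 3 · 5.
Divisors of 30: 1, 2, 3, 5, 6, 10, 15, 30.
Compute 14^d (mod 31) for the divisors d until we hit 1:
14^1 ≡ 14
14^2 ≡ 10
14^3 ≡ 16
14^5 ≡ 5
14^6 ≡ 8
14^10 ≡ 25
14^15 ≡ 1
So ord_31(14) = 15, hence |⟨14⟩| = 15.
Index = |(Z/31Z)^×| / |⟨14⟩| = 30 / 15 = 2.

2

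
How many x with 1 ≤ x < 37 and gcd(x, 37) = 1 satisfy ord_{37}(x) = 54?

φ(37) = 37 − 1 = 36 = 2^2 · 3^2.
Since (Z/37Z)^× is cyclic of order 36, the number of elements of order d is φ(d) when d | 36 and 0 otherwise.
Since 54 ∤ 36, the count is 0.

0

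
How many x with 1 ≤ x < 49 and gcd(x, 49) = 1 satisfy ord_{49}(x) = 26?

φ(49) = φ(7^2) = 7·(7−1) = 42 = 2 · 3 · 7.
In a cyclic group of order 42, there are φ(d) elements of order d for each divisor d of 42, and zero for non-divisors.
Here 42 is not a multiple of 26, so there are no elements of order 26.

0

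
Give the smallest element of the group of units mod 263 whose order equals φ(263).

5

φ(263) = 263 − 1 = 262 = 2 · 131.
g is a primitive root iff g^(262/q) ≢ 1 (mod 263) for each prime q ∈ {2, 131}.
g = 2: 2^131 ≡ 1 — hits 1, so not a primitive root.
g = 3: 3^131 ≡ 1 — hits 1, so not a primitive root.
g = 4: 4^131 ≡ 1 — hits 1, so not a primitive root.
g = 5: 5^131 ≡ 262; 5^2 ≡ 25 — none is 1, so 5 is a primitive root.
The smallest primitive root modulo 263 is 5.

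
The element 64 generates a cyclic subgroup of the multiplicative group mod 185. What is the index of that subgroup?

24

ord(64) | φ(185) = φ(5·37) = (5−1)·(37−1) = 4·36 = 144 = 2^4 · 3^2.
Divisors of 144: 1, 2, 3, 4, 6, 8, 9, 12, 16, 18, 24, 36, 48, 72, 144.
Compute 64^d (mod 185) for the divisors d until we hit 1:
64^1 ≡ 64 (mod 185)
64^2 ≡ 26 (mod 185)
64^3 ≡ 184 (mod 185)
64^4 ≡ 121 (mod 185)
64^6 ≡ 1 (mod 185) ✓
So ord_185(64) = 6, hence |⟨64⟩| = 6.
The index is φ(185) / ord(64) = 144 / 6 = 24.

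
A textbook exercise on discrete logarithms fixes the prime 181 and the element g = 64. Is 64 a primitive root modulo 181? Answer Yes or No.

No

φ(181) = 181 − 1 = 180 = 2^2 · 3^2 · 5.
It suffices to check that the order of 64 is not a proper divisor of 180: compute 64^(180/q) for q ∈ {2, 3, 5}.
64^90 ≡ 1 (mod 181)  [q = 2: ≡ 1 ✗]
64^60 ≡ 1 (mod 181)  [q = 3: ≡ 1 ✗]
64^36 ≡ 59 (mod 181)  [q = 5: ≢ 1 ✓]
The check at q = 2 fails, so 64 generates a proper subgroup.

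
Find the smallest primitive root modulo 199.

3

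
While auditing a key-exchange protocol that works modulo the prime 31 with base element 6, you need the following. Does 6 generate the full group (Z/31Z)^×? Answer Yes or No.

φ(31) = 31 − 1 = 30 = 2 · 3 · 5.
Test 6^(30/q) mod 31 for each prime factor q of 30:
6^15 ≡ 30 (mod 31)  [q = 2: ≢ 1 ✓]
6^10 ≡ 25 (mod 31)  [q = 3: ≢ 1 ✓]
6^6 ≡ 1 (mod 31)  [q = 5: ≡ 1 ✗]
6^6 ≡ 1 shows ord(6) | 6, strictly less than φ(31); not a primitive root.

No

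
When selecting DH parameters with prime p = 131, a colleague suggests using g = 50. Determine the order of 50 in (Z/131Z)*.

130

By Lagrange's theorem, ord_131(50) divides φ(131) = 131 − 1 = 130 = 2 · 5 · 13.
Divisors of 130: 1, 2, 5, 10, 13, 26, 65, 130.
Compute 50^d (mod 131) for the divisors d until we hit 1:
50^1 ≡ 50 (mod 131)
50^2 ≡ 11 (mod 131)
50^5 ≡ 24 (mod 131)
50^10 ≡ 52 (mod 131)
50^13 ≡ 42 (mod 131)
50^26 ≡ 61 (mod 131)
50^65 ≡ 130 (mod 131)
50^130 ≡ 1 (mod 131) ✓
Hence ord(50) = 130.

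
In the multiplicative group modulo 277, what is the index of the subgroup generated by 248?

4

ord(248) | φ(277) = 277 − 1 = 276 = 2^2 · 3 · 23.
Divisors of 276: 1, 2, 3, 4, 6, 12, 23, 46, 69, 92, 138, 276.
Compute 248^d (mod 277) for the divisors d until we hit 1:
248^1 ≡ 248 (mod 277)
248^2 ≡ 10 (mod 277)
248^3 ≡ 264 (mod 277)
248^4 ≡ 100 (mod 277)
248^6 ≡ 169 (mod 277)
248^12 ≡ 30 (mod 277)
248^23 ≡ 160 (mod 277)
248^46 ≡ 116 (mod 277)
248^69 ≡ 1 (mod 277) ✓
The order of 248 is 69, so the subgroup it generates has 69 elements.
Index = |(Z/277Z)^×| / |⟨248⟩| = 276 / 69 = 4.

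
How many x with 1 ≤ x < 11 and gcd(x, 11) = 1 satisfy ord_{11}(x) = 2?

1

φ(11) = 11 − 1 = 10 = 2 · 5.
(Z/11Z)^× is cyclic (|G| = 10); a cyclic group of order m has exactly φ(d) elements of each order d | m, and none otherwise.
2 | 10, and φ(2) = 2 − 1 = 1.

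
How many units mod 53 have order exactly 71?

0

φ(53) = 53 − 1 = 52 = 2^2 · 13.
In a cyclic group of order 52, there are φ(d) elements of order d for each divisor d of 52, and zero for non-divisors.
Since 71 ∤ 52, the count is 0.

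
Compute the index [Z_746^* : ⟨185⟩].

3

The order of 185 must divide φ(746) = φ(2)·φ(373) = 1·372 = 372 = 2^2 · 3 · 31.
Divisors of 372: 1, 2, 3, 4, 6, 12, 31, 62, 93, 124, 186, 372.
Test each divisor d:
185^1 ≡ 185 (mod 746)
185^2 ≡ 655 (mod 746)
185^3 ≡ 323 (mod 746)
185^4 ≡ 75 (mod 746)
185^6 ≡ 635 (mod 746)
185^12 ≡ 385 (mod 746)
185^31 ≡ 477 (mod 746)
185^62 ≡ 745 (mod 746)
185^93 ≡ 269 (mod 746)
185^124 ≡ 1 (mod 746) ✓
The order of 185 is 124, so the subgroup it generates has 124 elements.
[(Z/746Z)^× : ⟨185⟩] = 372/124 = 3.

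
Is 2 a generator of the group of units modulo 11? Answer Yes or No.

Yes

φ(11) = 11 − 1 = 10 = 2 · 5.
2 is a primitive root mod 11 iff 2^(φ(11)/q) ≢ 1 for every prime q | φ(11), i.e. q ∈ {2, 5}.
2^5 ≡ 10 (mod 11)  [q = 2: ≢ 1 ✓]
2^2 ≡ 4 (mod 11)  [q = 5: ≢ 1 ✓]
All checks pass, so 2 has order 10 and is a primitive root modulo 11.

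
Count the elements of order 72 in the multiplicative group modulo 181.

0

φ(181) = 181 − 1 = 180 = 2^2 · 3^2 · 5.
In a cyclic group of order 180, there are φ(d) elements of order d for each divisor d of 180, and zero for non-divisors.
Here 180 is not a multiple of 72, so there are no elements of order 72.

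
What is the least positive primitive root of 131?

φ(131) = 131 − 1 = 130 = 2 · 5 · 13.
g is a primitive root iff g^(130/q) ≢ 1 (mod 131) for each prime q ∈ {2, 5, 13}.
g = 2: 2^65 ≡ 130; 2^26 ≡ 53; 2^10 ≡ 107 — none is 1, so 2 is a primitive root.
The smallest primitive root modulo 131 is 2.

2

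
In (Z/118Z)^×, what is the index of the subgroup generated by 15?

2

The order of 15 must divide φ(118) = φ(2)·φ(59) = 1·58 = 58 = 2 · 29.
Divisors of 58: 1, 2, 29, 58.
Compute 15^d (mod 118) for the divisors d until we hit 1:
15^1 ≡ 15
15^2 ≡ 107
15^29 ≡ 1
Thus |⟨15⟩| = ord(15) = 29.
[(Z/118Z)^× : ⟨15⟩] = 58/29 = 2.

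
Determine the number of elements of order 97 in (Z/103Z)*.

0

φ(103) = 103 − 1 = 102 = 2 · 3 · 17.
Since (Z/103Z)^× is cyclic of order 102, the number of elements of order d is φ(d) when d | 102 and 0 otherwise.
Since 97 ∤ 102, the count is 0.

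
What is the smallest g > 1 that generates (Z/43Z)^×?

3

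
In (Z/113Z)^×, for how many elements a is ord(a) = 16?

8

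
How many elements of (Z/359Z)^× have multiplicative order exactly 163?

0

φ(359) = 359 − 1 = 358 = 2 · 179.
In a cyclic group of order 358, there are φ(d) elements of order d for each divisor d of 358, and zero for non-divisors.
Here 358 is not a multiple of 163, so there are no elements of order 163.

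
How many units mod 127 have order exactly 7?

6

φ(127) = 127 − 1 = 126 = 2 · 3^2 · 7.
(Z/127Z)^× is cyclic (|G| = 126); a cyclic group of order m has exactly φ(d) elements of each order d | m, and none otherwise.
7 | 126, and φ(7) = 7 − 1 = 6.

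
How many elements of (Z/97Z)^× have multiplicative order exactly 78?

0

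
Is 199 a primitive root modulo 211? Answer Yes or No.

No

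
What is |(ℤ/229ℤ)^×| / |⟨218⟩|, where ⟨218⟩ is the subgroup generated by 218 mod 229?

By Lagrange's theorem, ord_229(218) divides φ(229) = 229 − 1 = 228 = 2^2 · 3 · 19.
Divisors of 228: 1, 2, 3, 4, 6, 12, 19, 38, 57, 76, 114, 228.
Evaluate successive powers at the divisors of 228:
218^1 ≡ 218 (mod 229)
218^2 ≡ 121 (mod 229)
218^3 ≡ 43 (mod 229)
218^4 ≡ 214 (mod 229)
218^6 ≡ 17 (mod 229)
218^12 ≡ 60 (mod 229)
218^19 ≡ 1 (mod 229) ✓
The order of 218 is 19, so the subgroup it generates has 19 elements.
The index is φ(229) / ord(218) = 228 / 19 = 12.

12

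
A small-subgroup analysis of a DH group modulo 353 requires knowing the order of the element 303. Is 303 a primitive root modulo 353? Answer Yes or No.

φ(353) = 353 − 1 = 352 = 2^5 · 11.
303 is a primitive root mod 353 iff 303^(φ(353)/q) ≢ 1 for every prime q | φ(353), i.e. q ∈ {2, 11}.
303^176 ≡ 1 (mod 353)  [q = 2: ≡ 1 ✗]
303^32 ≡ 140 (mod 353)  [q = 11: ≢ 1 ✓]
303^176 ≡ 1 shows ord(303) | 176, strictly less than φ(353); not a primitive root.

No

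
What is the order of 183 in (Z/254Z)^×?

By Lagrange's theorem, ord_254(183) divides φ(254) = φ(2)·φ(127) = 1·126 = 126 = 2 · 3^2 · 7.
Divisors of 126: 1, 2, 3, 6, 7, 9, 14, 18, 21, 42, 63, 126.
Check 183^d mod 254 for each divisor in increasing order:
183^1 ≡ 183
183^2 ≡ 215
183^3 ≡ 229
183^6 ≡ 117
183^7 ≡ 75
183^9 ≡ 123
183^14 ≡ 37
183^18 ≡ 143
183^21 ≡ 235
183^42 ≡ 107
183^63 ≡ 253
183^126 ≡ 1
Hence ord(183) = 126.

126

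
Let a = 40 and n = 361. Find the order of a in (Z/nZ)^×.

342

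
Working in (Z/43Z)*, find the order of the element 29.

By Lagrange's theorem, ord_43(29) divides φ(43) = 43 − 1 = 42 = 2 · 3 · 7.
Divisors of 42: 1, 2, 3, 6, 7, 14, 21, 42.
Check 29^d mod 43 for each divisor in increasing order:
29^1 ≡ 29
29^2 ≡ 24
29^3 ≡ 8
29^6 ≡ 21
29^7 ≡ 7
29^14 ≡ 6
29^21 ≡ 42
29^42 ≡ 1
Hence ord(29) = 42.

42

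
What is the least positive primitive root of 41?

6

φ(41) = 41 − 1 = 40 = 2^3 · 5.
g is a primitive root iff g^(40/q) ≢ 1 (mod 41) for each prime q ∈ {2, 5}.
g = 2: 2^20 ≡ 1 — hits 1, so not a primitive root.
g = 3: 3^20 ≡ 40; 3^8 ≡ 1 — hits 1, so not a primitive root.
g = 4: 4^20 ≡ 1 — hits 1, so not a primitive root.
g = 5: 5^20 ≡ 1 — hits 1, so not a primitive root.
g = 6: 6^20 ≡ 40; 6^8 ≡ 10 — none is 1, so 6 is a primitive root.
The smallest primitive root modulo 41 is 6.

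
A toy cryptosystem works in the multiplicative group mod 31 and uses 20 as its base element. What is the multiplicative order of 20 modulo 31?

15

By Lagrange's theorem, ord_31(20) divides φ(31) = 31 − 1 = 30 = 2 · 3 · 5.
Divisors of 30: 1, 2, 3, 5, 6, 10, 15, 30.
Compute 20^d (mod 31) for the divisors d until we hit 1:
20^1 ≡ 20 (mod 31)
20^2 ≡ 28 (mod 31)
20^3 ≡ 2 (mod 31)
20^5 ≡ 25 (mod 31)
20^6 ≡ 4 (mod 31)
20^10 ≡ 5 (mod 31)
20^15 ≡ 1 (mod 31) ✓
The smallest such exponent is 15, so the order of 20 is 15.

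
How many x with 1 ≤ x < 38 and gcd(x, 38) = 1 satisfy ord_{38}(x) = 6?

φ(38) = φ(2)·φ(19) = 1·18 = 18 = 2 · 3^2.
Since (Z/38Z)^× is cyclic of order 18, the number of elements of order d is φ(d) when d | 18 and 0 otherwise.
6 = 2 · 3 divides 18, and φ(6) = 2.

2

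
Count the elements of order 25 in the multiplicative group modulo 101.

φ(101) = 101 − 1 = 100 = 2^2 · 5^2.
In a cyclic group of order 100, there are φ(d) elements of order d for each divisor d of 100, and zero for non-divisors.
25 = 5^2 divides 100, and φ(25) = 20.

20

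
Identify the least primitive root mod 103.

5

φ(103) = 103 − 1 = 102 = 2 · 3 · 17.
g is a primitive root iff g^(102/q) ≢ 1 (mod 103) for each prime q ∈ {2, 3, 17}.
g = 2: 2^51 ≡ 1 — hits 1, so not a primitive root.
g = 3: 3^51 ≡ 102; 3^34 ≡ 1 — hits 1, so not a primitive root.
g = 4: 4^51 ≡ 1 — hits 1, so not a primitive root.
g = 5: 5^51 ≡ 102; 5^34 ≡ 56; 5^6 ≡ 72 — none is 1, so 5 is a primitive root.
The smallest primitive root modulo 103 is 5.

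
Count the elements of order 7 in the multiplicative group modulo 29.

6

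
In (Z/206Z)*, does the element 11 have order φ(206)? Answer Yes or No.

φ(206) = φ(2)·φ(103) = 1·102 = 102 = 2 · 3 · 17.
Test 11^(102/q) mod 206 for each prime factor q of 102:
11^51 ≡ 205 (mod 206)  [q = 2: ≢ 1 ✓]
11^34 ≡ 159 (mod 206)  [q = 3: ≢ 1 ✓]
11^6 ≡ 167 (mod 206)  [q = 17: ≢ 1 ✓]
Every test exponent gives a nontrivial residue, hence 11 generates the full group.

Yes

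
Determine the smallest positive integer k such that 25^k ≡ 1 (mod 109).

27

Since 25 ∈ (Z/109Z)^×, its order divides φ(109) = 109 − 1 = 108 = 2^2 · 3^3.
Divisors of 108: 1, 2, 3, 4, 6, 9, 12, 18, 27, 36, 54, 108.
Check 25^d mod 109 for each divisor in increasing order:
25^1 ≡ 25 (mod 109)
25^2 ≡ 80 (mod 109)
25^3 ≡ 38 (mod 109)
25^4 ≡ 78 (mod 109)
25^6 ≡ 27 (mod 109)
25^9 ≡ 45 (mod 109)
25^12 ≡ 75 (mod 109)
25^18 ≡ 63 (mod 109)
25^27 ≡ 1 (mod 109) ✓
Therefore the multiplicative order of 25 modulo 109 is 27.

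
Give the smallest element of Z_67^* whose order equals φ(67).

2

φ(67) = 67 − 1 = 66 = 2 · 3 · 11.
g is a primitive root iff g^(66/q) ≢ 1 (mod 67) for each prime q ∈ {2, 3, 11}.
g = 2: 2^33 ≡ 66; 2^22 ≡ 37; 2^6 ≡ 64 — none is 1, so 2 is a primitive root.
Hence the least primitive root of 67 is 2.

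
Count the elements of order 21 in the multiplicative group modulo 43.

12

φ(43) = 43 − 1 = 42 = 2 · 3 · 7.
Since (Z/43Z)^× is cyclic of order 42, the number of elements of order d is φ(d) when d | 42 and 0 otherwise.
21 = 3 · 7 divides 42, and φ(21) = 12.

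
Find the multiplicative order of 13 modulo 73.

Since 13 ∈ (Z/73Z)^×, its order divides φ(73) = 73 − 1 = 72 = 2^3 · 3^2.
Divisors of 72: 1, 2, 3, 4, 6, 8, 9, 12, 18, 24, 36, 72.
Compute 13^d (mod 73) for the divisors d until we hit 1:
13^1 ≡ 13 (mod 73)
13^2 ≡ 23 (mod 73)
13^3 ≡ 7 (mod 73)
13^4 ≡ 18 (mod 73)
13^6 ≡ 49 (mod 73)
13^8 ≡ 32 (mod 73)
13^9 ≡ 51 (mod 73)
13^12 ≡ 65 (mod 73)
13^18 ≡ 46 (mod 73)
13^24 ≡ 64 (mod 73)
13^36 ≡ 72 (mod 73)
13^72 ≡ 1 (mod 73) ✓
Therefore the multiplicative order of 13 modulo 73 is 72.

72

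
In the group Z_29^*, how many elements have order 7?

6

φ(29) = 29 − 1 = 28 = 2^2 · 7.
Since (Z/29Z)^× is cyclic of order 28, the number of elements of order d is φ(d) when d | 28 and 0 otherwise.
7 | 28, and φ(7) = 7 − 1 = 6.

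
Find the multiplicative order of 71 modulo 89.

ord(71) | φ(89) = 89 − 1 = 88 = 2^3 · 11.
Divisors of 88: 1, 2, 4, 8, 11, 22, 44, 88.
Compute 71^d (mod 89) for the divisors d until we hit 1:
71^1 ≡ 71
71^2 ≡ 57
71^4 ≡ 45
71^8 ≡ 67
71^11 ≡ 55
71^22 ≡ 88
71^44 ≡ 1
The smallest such exponent is 44, so the order of 71 is 44.

44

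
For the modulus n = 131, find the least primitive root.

φ(131) = 131 − 1 = 130 = 2 · 5 · 13.
Test candidates g = 2, 3, … against the prime factors q ∈ {2, 5, 13} of φ(131): g is a generator iff g^(130/q) ≢ 1 for every such q.
g = 2: 2^65 ≡ 130; 2^26 ≡ 53; 2^10 ≡ 107 — none is 1, so 2 is a primitive root.
The smallest primitive root modulo 131 is 2.

2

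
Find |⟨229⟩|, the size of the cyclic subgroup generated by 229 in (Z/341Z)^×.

30

ord(229) | φ(341) = φ(11·31) = (11−1)·(31−1) = 10·30 = 300 = 2^2 · 3 · 5^2.
Divisors of 300: 1, 2, 3, 4, 5, 6, 10, 12, 15, 20, 25, 30, 50, 60, 75, 100, 150, 300.
Test each divisor d:
229^1 ≡ 229
229^2 ≡ 268
229^3 ≡ 333
229^4 ≡ 214
229^5 ≡ 243
229^6 ≡ 64
229^10 ≡ 56
229^12 ≡ 4
229^15 ≡ 309
229^20 ≡ 67
229^25 ≡ 254
229^30 ≡ 1
Hence ord(229) = 30.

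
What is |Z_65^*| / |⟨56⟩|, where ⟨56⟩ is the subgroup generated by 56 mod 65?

Since 56 ∈ (Z/65Z)^×, its order divides φ(65) = φ(5·13) = (5−1)·(13−1) = 4·12 = 48 = 2^4 · 3.
Divisors of 48: 1, 2, 3, 4, 6, 8, 12, 16, 24, 48.
Compute 56^d (mod 65) for the divisors d until we hit 1:
56^1 ≡ 56
56^2 ≡ 16
56^3 ≡ 51
56^4 ≡ 61
56^6 ≡ 1
Thus |⟨56⟩| = ord(56) = 6.
The index is φ(65) / ord(56) = 48 / 6 = 8.

8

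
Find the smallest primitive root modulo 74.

5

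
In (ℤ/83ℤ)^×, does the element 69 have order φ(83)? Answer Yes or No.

No

φ(83) = 83 − 1 = 82 = 2 · 41.
It suffices to check that the order of 69 is not a proper divisor of 82: compute 69^(82/q) for q ∈ {2, 41}.
69^41 ≡ 1 (mod 83)  [q = 2: ≡ 1 ✗]
69^2 ≡ 30 (mod 83)  [q = 41: ≢ 1 ✓]
69^41 ≡ 1 shows ord(69) | 41, strictly less than φ(83); not a primitive root.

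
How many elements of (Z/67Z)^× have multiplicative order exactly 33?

φ(67) = 67 − 1 = 66 = 2 · 3 · 11.
(Z/67Z)^× is cyclic (|G| = 66); a cyclic group of order m has exactly φ(d) elements of each order d | m, and none otherwise.
33 = 3 · 11 divides 66, and φ(33) = 20.

20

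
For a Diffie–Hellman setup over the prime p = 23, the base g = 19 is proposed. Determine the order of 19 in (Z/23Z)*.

22

Since 19 ∈ (Z/23Z)^×, its order divides φ(23) = 23 − 1 = 22 = 2 · 11.
Divisors of 22: 1, 2, 11, 22.
Test each divisor d:
19^1 ≡ 19
19^2 ≡ 16
19^11 ≡ 22
19^22 ≡ 1
So ord_23(19) = 22.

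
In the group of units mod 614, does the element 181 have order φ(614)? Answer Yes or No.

φ(614) = φ(2)·φ(307) = 1·306 = 306 = 2 · 3^2 · 17.
It suffices to check that the order of 181 is not a proper divisor of 306: compute 181^(306/q) for q ∈ {2, 3, 17}.
181^153 ≡ 1 (mod 614)  [q = 2: ≡ 1 ✗]
181^102 ≡ 17 (mod 614)  [q = 3: ≢ 1 ✓]
181^18 ≡ 371 (mod 614)  [q = 17: ≢ 1 ✓]
181^153 ≡ 1 shows ord(181) | 153, strictly less than φ(614); not a primitive root.

No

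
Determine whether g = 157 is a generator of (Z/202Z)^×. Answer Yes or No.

No

φ(202) = φ(2)·φ(101) = 1·100 = 100 = 2^2 · 5^2.
It suffices to check that the order of 157 is not a proper divisor of 100: compute 157^(100/q) for q ∈ {2, 5}.
157^50 ≡ 1 (mod 202)  [q = 2: ≡ 1 ✗]
157^20 ≡ 137 (mod 202)  [q = 5: ≢ 1 ✓]
The check at q = 2 fails, so 157 generates a proper subgroup.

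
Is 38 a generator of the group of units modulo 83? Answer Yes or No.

No

φ(83) = 83 − 1 = 82 = 2 · 41.
Test 38^(82/q) mod 83 for each prime factor q of 82:
38^41 ≡ 1 (mod 83)  [q = 2: ≡ 1 ✗]
38^2 ≡ 33 (mod 83)  [q = 41: ≢ 1 ✓]
Since 38^41 ≡ 1, the order of 38 divides 41 < 82, so 38 is not a primitive root.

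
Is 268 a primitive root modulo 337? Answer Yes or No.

No

φ(337) = 337 − 1 = 336 = 2^4 · 3 · 7.
268 is a primitive root mod 337 iff 268^(φ(337)/q) ≢ 1 for every prime q | φ(337), i.e. q ∈ {2, 3, 7}.
268^168 ≡ 336 (mod 337)  [q = 2: ≢ 1 ✓]
268^112 ≡ 1 (mod 337)  [q = 3: ≡ 1 ✗]
268^48 ≡ 79 (mod 337)  [q = 7: ≢ 1 ✓]
Since 268^112 ≡ 1, the order of 268 divides 112 < 336, so 268 is not a primitive root.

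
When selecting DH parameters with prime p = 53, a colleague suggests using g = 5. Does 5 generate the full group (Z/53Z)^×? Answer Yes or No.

Yes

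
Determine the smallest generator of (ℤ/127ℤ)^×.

3

φ(127) = 127 − 1 = 126 = 2 · 3^2 · 7.
g is a primitive root iff g^(126/q) ≢ 1 (mod 127) for each prime q ∈ {2, 3, 7}.
g = 2: 2^63 ≡ 1 — hits 1, so not a primitive root.
g = 3: 3^63 ≡ 126; 3^42 ≡ 107; 3^18 ≡ 4 — none is 1, so 3 is a primitive root.
So 3 is the smallest generator of (Z/127Z)^×.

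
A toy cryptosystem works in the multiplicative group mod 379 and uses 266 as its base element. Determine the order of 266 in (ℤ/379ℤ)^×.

By Lagrange's theorem, ord_379(266) divides φ(379) = 379 − 1 = 378 = 2 · 3^3 · 7.
Divisors of 378: 1, 2, 3, 6, 7, 9, 14, 18, 21, 27, 42, 54, 63, 126, 189, 378.
Evaluate successive powers at the divisors of 378:
266^1 ≡ 266 (mod 379)
266^2 ≡ 262 (mod 379)
266^3 ≡ 335 (mod 379)
266^6 ≡ 41 (mod 379)
266^7 ≡ 294 (mod 379)
266^9 ≡ 91 (mod 379)
266^14 ≡ 24 (mod 379)
266^18 ≡ 322 (mod 379)
266^21 ≡ 234 (mod 379)
266^27 ≡ 119 (mod 379)
266^42 ≡ 180 (mod 379)
266^54 ≡ 138 (mod 379)
266^63 ≡ 51 (mod 379)
266^126 ≡ 327 (mod 379)
266^189 ≡ 1 (mod 379) ✓
Hence ord(266) = 189.

189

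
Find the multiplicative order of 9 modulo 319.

70

ord(9) | φ(319) = φ(11·29) = (11−1)·(29−1) = 10·28 = 280 = 2^3 · 5 · 7.
Divisors of 280: 1, 2, 4, 5, 7, 8, 10, 14, 20, 28, 35, 40, 56, 70, 140, 280.
Check 9^d mod 319 for each divisor in increasing order:
9^1 ≡ 9
9^2 ≡ 81
9^4 ≡ 181
9^5 ≡ 34
9^7 ≡ 202
9^8 ≡ 223
9^10 ≡ 199
9^14 ≡ 291
9^20 ≡ 45
9^28 ≡ 146
9^35 ≡ 144
9^40 ≡ 111
9^56 ≡ 262
9^70 ≡ 1
Therefore the multiplicative order of 9 modulo 319 is 70.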